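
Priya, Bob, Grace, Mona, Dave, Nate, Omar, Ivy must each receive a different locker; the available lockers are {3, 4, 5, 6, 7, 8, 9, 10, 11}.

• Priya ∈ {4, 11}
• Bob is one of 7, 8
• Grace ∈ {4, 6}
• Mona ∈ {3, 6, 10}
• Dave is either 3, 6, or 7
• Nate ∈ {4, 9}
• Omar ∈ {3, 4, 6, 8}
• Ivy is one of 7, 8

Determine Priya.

11

The 8 variables draw from only 8 values {3, 4, 6, 7, 8, 9, 10, 11}, so each is used; only Nate can be 9, hence Nate = 9.
The 7 still-open variables draw from only 7 values {3, 4, 6, 7, 8, 10, 11}, so each is used; only Mona can be 10, hence Mona = 10.
The 6 still-open variables draw from only 6 values {3, 4, 6, 7, 8, 11}, so each is used; only Priya can be 11, hence Priya = 11.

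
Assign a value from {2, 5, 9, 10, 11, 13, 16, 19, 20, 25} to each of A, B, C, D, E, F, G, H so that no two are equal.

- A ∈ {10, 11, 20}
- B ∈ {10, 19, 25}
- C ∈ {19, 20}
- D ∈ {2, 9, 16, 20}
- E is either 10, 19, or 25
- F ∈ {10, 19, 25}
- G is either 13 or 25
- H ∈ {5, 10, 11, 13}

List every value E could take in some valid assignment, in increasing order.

10, 19, 25

B, E, F between them cover only {10, 19, 25} — a naked triple. Remove those values from A, C, G, H.
That leaves C = 20. Remove 20 from A, D.
G's domain is down to {13}, so G = 13. Eliminate 13 elsewhere: H.
That leaves A = 11. Strike 11 from H.
H has just one choice, so H = 5.
No further eliminations apply; E can still be any of 10, 19, 25.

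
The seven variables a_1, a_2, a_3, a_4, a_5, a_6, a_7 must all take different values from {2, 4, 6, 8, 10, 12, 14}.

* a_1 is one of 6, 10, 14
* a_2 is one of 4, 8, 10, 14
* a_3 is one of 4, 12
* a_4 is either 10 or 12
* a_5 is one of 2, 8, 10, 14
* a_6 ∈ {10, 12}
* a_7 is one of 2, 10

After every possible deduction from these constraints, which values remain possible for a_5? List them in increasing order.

8, 14

Among the 7 variables, 6 fits only a_1 (and all 7 values in {2, 4, 6, 8, 10, 12, 14} must be used), so a_1 = 6.
a_4 and a_6 between them cover only {10, 12} — a naked pair. Remove those values from a_2, a_3, a_5, a_7.
a_3's domain is down to {4}, so a_3 = 4. Remove 4 from a_2.
a_7 must be 2 (only option left). So a_5 can't be 2.
No further eliminations apply; a_5 can still be any of 8, 14.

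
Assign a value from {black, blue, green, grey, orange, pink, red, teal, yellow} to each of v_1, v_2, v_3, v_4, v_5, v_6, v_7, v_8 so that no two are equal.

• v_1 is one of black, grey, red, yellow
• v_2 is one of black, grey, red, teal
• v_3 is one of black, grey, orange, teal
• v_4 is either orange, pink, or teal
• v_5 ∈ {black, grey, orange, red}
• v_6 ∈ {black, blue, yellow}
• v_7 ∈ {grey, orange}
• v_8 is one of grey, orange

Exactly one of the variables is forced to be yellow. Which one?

The 8 variables draw from only 8 values {black, blue, grey, orange, pink, red, teal, yellow}, so each is used; only v_6 can be blue, hence v_6 = blue.
Among the 7 still-open variables, pink fits only v_4 (and all 7 values in {black, grey, orange, pink, red, teal, yellow} must be used), so v_4 = pink.
The 6 still-open variables together cover exactly {black, grey, orange, red, teal, yellow} — 6 values for 6 variables — and yellow appears only in v_1's list, so v_1 = yellow.

v_1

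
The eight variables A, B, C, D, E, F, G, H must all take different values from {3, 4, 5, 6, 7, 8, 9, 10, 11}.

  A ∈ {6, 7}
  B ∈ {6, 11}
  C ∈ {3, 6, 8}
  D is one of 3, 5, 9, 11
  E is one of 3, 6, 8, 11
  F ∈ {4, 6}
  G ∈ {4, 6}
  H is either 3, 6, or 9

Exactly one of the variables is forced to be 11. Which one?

B

Among the 8 variables, 5 fits only D (and all 8 values in {3, 4, 5, 6, 7, 8, 9, 11} must be used), so D = 5.
The 7 still-open variables together cover exactly {3, 4, 6, 7, 8, 9, 11} — 7 values for 7 variables — and 7 appears only in A's list, so A = 7.
The 6 still-open variables draw from only 6 values {3, 4, 6, 8, 9, 11}, so each is used; only H can be 9, hence H = 9.
F and G share exactly the 2 values {4, 6}; by pigeonhole those values go to them, so strike 4, 6 from B, C, E.
So 11 goes to B.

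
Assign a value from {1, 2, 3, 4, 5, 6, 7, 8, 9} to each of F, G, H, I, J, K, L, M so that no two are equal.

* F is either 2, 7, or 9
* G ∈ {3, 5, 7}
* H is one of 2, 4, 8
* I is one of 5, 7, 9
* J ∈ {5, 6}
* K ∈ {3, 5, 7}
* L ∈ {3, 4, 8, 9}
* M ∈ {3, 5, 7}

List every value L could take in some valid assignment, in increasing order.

4, 8

The 8 variables together cover exactly {2, 3, 4, 5, 6, 7, 8, 9} — 8 values for 8 variables — and 6 appears only in J's list, so J = 6.
G, K, M share exactly the 3 values {3, 5, 7}; by pigeonhole those values go to them, so strike 3, 5, 7 from F, I, L.
I must be 9 (only option left). So F, L can't be 9.
F must be 2 (only option left). So H can't be 2.
No further eliminations apply; L can still be any of 4, 8.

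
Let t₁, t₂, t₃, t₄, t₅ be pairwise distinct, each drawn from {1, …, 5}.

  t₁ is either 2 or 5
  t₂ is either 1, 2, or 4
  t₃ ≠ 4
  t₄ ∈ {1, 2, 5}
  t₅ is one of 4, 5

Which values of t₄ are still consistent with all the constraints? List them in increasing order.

1, 2, 5

The 5 variables draw from only 5 values {1, 2, 3, 4, 5}, so each is used; only t₃ can be 3, hence t₃ = 3.
No further eliminations apply; t₄ can still be any of 1, 2, 5.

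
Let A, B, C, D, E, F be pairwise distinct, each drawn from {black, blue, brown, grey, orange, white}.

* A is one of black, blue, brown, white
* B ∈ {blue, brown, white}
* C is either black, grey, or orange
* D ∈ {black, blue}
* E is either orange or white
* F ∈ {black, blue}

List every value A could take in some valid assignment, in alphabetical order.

The 6 variables draw from only 6 values {black, blue, brown, grey, orange, white}, so each is used; only C can be grey, hence C = grey.
Among the 5 still-open variables, orange fits only E (and all 5 values in {black, blue, brown, orange, white} must be used), so E = orange.
The 2 variables D and F are confined to {black, blue}, which locks those values in; drop them from A, B.
No further eliminations apply; A can still be any of brown, white.

brown, white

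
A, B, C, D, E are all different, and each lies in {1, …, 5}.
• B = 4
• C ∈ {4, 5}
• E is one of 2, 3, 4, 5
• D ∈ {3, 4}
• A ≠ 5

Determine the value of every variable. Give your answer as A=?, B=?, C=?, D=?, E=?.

B's domain is down to {4}, so B = 4. Eliminate 4 elsewhere: A, C, D, E.
C has just one choice, so C = 5. Strike 5 from E.
D's domain is down to {3}, so D = 3. Remove 3 from A, E.
That leaves E = 2. Eliminate 2 elsewhere: A.
A's domain is down to {1}, so A = 1.

A=1, B=4, C=5, D=3, E=2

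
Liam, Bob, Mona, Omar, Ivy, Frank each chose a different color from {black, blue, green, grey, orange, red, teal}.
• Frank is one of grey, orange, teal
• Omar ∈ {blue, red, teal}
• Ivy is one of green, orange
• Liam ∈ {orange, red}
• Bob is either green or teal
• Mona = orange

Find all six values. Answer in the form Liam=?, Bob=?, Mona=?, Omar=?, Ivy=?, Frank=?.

Mona must be orange (only option left). Eliminate orange elsewhere: Liam, Ivy, Frank.
That leaves Ivy = green. So Bob can't be green.
That leaves Liam = red. Strike red from Omar.
Bob's domain is down to {teal}, so Bob = teal. Remove teal from Omar, Frank.
Omar's domain is down to {blue}, so Omar = blue.
Frank has just one choice, so Frank = grey.

Liam=red, Bob=teal, Mona=orange, Omar=blue, Ivy=green, Frank=grey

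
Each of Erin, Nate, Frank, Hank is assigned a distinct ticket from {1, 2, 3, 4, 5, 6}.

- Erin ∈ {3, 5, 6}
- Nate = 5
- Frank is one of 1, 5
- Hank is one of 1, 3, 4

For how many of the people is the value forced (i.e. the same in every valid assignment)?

Nate must be 5 (only option left). Strike 5 from Erin, Frank.
Frank must be 1 (only option left). Eliminate 1 elsewhere: Hank.
Determined: Nate=5, Frank=1. The other people each still have more than one consistent value. That makes 2.

2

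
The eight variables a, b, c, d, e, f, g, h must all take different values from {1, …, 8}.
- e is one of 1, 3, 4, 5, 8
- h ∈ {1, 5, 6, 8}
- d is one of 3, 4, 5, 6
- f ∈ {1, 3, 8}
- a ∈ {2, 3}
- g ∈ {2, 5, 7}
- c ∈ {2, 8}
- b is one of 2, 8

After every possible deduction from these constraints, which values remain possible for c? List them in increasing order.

The 8 variables draw from only 8 values {1, 2, 3, 4, 5, 6, 7, 8}, so each is used; only g can be 7, hence g = 7.
b and c between them cover only {2, 8} — a naked pair. Remove those values from a, e, f, h.
That leaves a = 3. Strike 3 from d, e, f.
f's domain is down to {1}, so f = 1. Remove 1 from e, h.
No further eliminations apply; c can still be any of 2, 8.

2, 8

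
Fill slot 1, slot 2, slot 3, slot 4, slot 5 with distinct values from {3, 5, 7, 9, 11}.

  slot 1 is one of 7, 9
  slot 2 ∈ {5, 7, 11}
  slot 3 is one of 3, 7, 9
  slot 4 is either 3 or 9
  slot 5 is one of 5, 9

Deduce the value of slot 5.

5

Among the 5 variables, 11 fits only slot 2 (and all 5 values in {3, 5, 7, 9, 11} must be used), so slot 2 = 11.
The 4 still-open variables draw from only 4 values {3, 5, 7, 9}, so each is used; only slot 5 can be 5, hence slot 5 = 5.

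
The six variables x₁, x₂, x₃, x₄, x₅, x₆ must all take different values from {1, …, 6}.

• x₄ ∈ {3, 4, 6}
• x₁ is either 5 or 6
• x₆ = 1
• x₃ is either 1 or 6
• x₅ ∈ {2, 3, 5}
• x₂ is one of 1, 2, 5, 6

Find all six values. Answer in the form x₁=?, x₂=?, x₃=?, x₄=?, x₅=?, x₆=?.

x₆ has just one choice, so x₆ = 1. Eliminate 1 elsewhere: x₂, x₃.
x₃ has just one choice, so x₃ = 6. Eliminate 6 elsewhere: x₁, x₂, x₄.
x₁'s domain is down to {5}, so x₁ = 5. Eliminate 5 elsewhere: x₂, x₅.
x₂ has just one choice, so x₂ = 2. Strike 2 from x₅.
x₅ must be 3 (only option left). Strike 3 from x₄.
x₄ has just one choice, so x₄ = 4.

x₁=5, x₂=2, x₃=6, x₄=4, x₅=3, x₆=1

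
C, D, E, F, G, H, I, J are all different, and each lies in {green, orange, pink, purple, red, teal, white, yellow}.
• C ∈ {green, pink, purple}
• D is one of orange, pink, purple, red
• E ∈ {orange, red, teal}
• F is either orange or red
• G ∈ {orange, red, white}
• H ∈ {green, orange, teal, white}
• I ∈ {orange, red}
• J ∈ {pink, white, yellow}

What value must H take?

The 8 variables together cover exactly {green, orange, pink, purple, red, teal, white, yellow} — 8 values for 8 variables — and yellow appears only in J's list, so J = yellow.
F and I share exactly the 2 values {orange, red}; by pigeonhole those values go to them, so strike orange, red from D, E, G, H.
E's domain is down to {teal}, so E = teal. So H can't be teal.
That leaves G = white. Remove white from H.
So H = green.

green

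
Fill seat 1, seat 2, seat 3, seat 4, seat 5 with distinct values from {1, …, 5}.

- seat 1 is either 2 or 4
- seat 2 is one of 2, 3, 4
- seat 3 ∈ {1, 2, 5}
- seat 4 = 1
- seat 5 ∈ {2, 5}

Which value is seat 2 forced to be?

3

seat 4 has just one choice, so seat 4 = 1. Strike 1 from seat 3.
The 4 still-open variables draw from only 4 values {2, 3, 4, 5}, so each is used; only seat 2 can be 3, hence seat 2 = 3.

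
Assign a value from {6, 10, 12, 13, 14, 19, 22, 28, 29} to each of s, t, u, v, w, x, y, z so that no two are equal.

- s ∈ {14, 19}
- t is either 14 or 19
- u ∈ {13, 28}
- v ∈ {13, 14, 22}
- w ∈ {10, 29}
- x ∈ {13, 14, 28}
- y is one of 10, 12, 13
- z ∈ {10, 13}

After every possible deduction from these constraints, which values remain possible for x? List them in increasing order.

The 8 variables together cover exactly {10, 12, 13, 14, 19, 22, 28, 29} — 8 values for 8 variables — and 12 appears only in y's list, so y = 12.
The 7 still-open variables together cover exactly {10, 13, 14, 19, 22, 28, 29} — 7 values for 7 variables — and 22 appears only in v's list, so v = 22.
The 6 still-open variables together cover exactly {10, 13, 14, 19, 28, 29} — 6 values for 6 variables — and 29 appears only in w's list, so w = 29.
Among the 5 still-open variables, 10 fits only z (and all 5 values in {10, 13, 14, 19, 28} must be used), so z = 10.
s and t share exactly the 2 values {14, 19}; by pigeonhole those values go to them, so strike 14, 19 from x.
No further eliminations apply; x can still be any of 13, 28.

13, 28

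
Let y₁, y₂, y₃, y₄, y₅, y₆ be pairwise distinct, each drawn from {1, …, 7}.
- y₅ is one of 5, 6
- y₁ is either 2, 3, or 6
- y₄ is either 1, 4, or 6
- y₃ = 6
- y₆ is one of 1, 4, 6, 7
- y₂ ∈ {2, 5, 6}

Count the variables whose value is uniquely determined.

4

y₃'s domain is down to {6}, so y₃ = 6. So y₁, y₂, y₄, y₅, y₆ can't be 6.
y₅'s domain is down to {5}, so y₅ = 5. Strike 5 from y₂.
y₂'s domain is down to {2}, so y₂ = 2. So y₁ can't be 2.
That leaves y₁ = 3.
Determined: y₁=3, y₂=2, y₃=6, y₅=5. The other variables each still have more than one consistent value. That makes 4.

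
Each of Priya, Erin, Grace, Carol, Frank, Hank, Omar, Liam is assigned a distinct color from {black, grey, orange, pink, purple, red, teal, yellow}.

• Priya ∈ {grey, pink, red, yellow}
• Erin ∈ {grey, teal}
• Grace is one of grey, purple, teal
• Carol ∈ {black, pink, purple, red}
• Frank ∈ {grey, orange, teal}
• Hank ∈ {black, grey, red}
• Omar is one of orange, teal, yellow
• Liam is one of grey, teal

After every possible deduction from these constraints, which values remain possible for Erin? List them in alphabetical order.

Erin and Liam share exactly the 2 values {grey, teal}; by pigeonhole those values go to them, so strike grey, teal from Priya, Grace, Frank, Hank, Omar.
That leaves Grace = purple. Remove purple from Carol.
Frank must be orange (only option left). Eliminate orange elsewhere: Omar.
That leaves Omar = yellow. Eliminate yellow elsewhere: Priya.
No further eliminations apply; Erin can still be any of grey, teal.

grey, teal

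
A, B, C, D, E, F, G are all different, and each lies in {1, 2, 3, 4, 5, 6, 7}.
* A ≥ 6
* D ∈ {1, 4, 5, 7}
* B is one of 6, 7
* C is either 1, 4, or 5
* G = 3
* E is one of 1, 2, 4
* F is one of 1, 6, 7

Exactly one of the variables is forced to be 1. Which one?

G's domain is down to {3}, so G = 3.
The 6 still-open variables draw from only 6 values {1, 2, 4, 5, 6, 7}, so each is used; only E can be 2, hence E = 2.
A and B between them cover only {6, 7} — a naked pair. Remove those values from D, F.
So 1 goes to F.

F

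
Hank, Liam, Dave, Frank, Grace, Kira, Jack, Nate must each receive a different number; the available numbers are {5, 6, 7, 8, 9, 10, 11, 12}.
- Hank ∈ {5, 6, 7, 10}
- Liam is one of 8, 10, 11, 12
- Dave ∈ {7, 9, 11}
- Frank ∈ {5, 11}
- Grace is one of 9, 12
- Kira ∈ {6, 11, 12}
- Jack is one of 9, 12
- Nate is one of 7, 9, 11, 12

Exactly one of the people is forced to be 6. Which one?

Kira

The 8 variables draw from only 8 values {5, 6, 7, 8, 9, 10, 11, 12}, so each is used; only Liam can be 8, hence Liam = 8.
The 7 still-open variables draw from only 7 values {5, 6, 7, 9, 10, 11, 12}, so each is used; only Hank can be 10, hence Hank = 10.
The 6 still-open variables together cover exactly {5, 6, 7, 9, 11, 12} — 6 values for 6 variables — and 5 appears only in Frank's list, so Frank = 5.
The 5 still-open variables draw from only 5 values {6, 7, 9, 11, 12}, so each is used; only Kira can be 6, hence Kira = 6.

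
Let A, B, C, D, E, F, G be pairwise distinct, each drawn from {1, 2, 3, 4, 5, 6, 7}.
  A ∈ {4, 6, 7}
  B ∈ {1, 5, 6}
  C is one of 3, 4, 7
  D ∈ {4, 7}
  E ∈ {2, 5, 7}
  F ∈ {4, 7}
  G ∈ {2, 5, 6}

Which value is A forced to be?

6

Among the 7 variables, 1 fits only B (and all 7 values in {1, 2, 3, 4, 5, 6, 7} must be used), so B = 1.
The 6 still-open variables draw from only 6 values {2, 3, 4, 5, 6, 7}, so each is used; only C can be 3, hence C = 3.
D and F share exactly the 2 values {4, 7}; by pigeonhole those values go to them, so strike 4, 7 from A, E.
So A = 6.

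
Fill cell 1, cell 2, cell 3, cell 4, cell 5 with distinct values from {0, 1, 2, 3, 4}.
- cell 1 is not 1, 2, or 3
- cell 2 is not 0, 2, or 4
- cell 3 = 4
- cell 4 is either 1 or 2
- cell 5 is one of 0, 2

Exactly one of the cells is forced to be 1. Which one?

cell 3's domain is down to {4}, so cell 3 = 4. Eliminate 4 elsewhere: cell 1.
cell 1 has just one choice, so cell 1 = 0. So cell 5 can't be 0.
cell 5 has just one choice, so cell 5 = 2. Strike 2 from cell 4.
So 1 goes to cell 4.

cell 4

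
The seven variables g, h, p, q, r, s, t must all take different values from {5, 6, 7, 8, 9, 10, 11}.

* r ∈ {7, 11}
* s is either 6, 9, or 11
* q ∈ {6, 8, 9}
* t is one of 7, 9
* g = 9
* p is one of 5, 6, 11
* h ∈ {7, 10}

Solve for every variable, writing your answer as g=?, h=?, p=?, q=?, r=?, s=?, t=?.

g=9, h=10, p=5, q=8, r=11, s=6, t=7

g's domain is down to {9}, so g = 9. Strike 9 from q, s, t.
t must be 7 (only option left). So h, r can't be 7.
h must be 10 (only option left).
That leaves r = 11. So p, s can't be 11.
That leaves s = 6. Remove 6 from p, q.
That leaves p = 5.
q has just one choice, so q = 8.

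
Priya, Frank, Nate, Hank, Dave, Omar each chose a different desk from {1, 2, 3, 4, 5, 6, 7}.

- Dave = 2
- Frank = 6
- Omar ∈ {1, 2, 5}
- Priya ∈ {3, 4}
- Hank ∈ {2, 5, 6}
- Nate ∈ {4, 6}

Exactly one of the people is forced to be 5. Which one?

Hank

Frank's domain is down to {6}, so Frank = 6. Strike 6 from Nate, Hank.
Nate must be 4 (only option left). Strike 4 from Priya.
That leaves Dave = 2. Strike 2 from Hank, Omar.
So 5 goes to Hank.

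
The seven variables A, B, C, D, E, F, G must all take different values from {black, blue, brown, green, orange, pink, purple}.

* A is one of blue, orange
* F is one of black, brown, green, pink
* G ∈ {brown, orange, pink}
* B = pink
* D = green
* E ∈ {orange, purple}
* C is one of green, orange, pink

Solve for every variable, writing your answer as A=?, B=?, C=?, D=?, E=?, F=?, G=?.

A=blue, B=pink, C=orange, D=green, E=purple, F=black, G=brown

B has just one choice, so B = pink. So C, F, G can't be pink.
D has just one choice, so D = green. Remove green from C, F.
That leaves C = orange. So A, E, G can't be orange.
E has just one choice, so E = purple.
G has just one choice, so G = brown. Eliminate brown elsewhere: F.
A has just one choice, so A = blue.
That leaves F = black.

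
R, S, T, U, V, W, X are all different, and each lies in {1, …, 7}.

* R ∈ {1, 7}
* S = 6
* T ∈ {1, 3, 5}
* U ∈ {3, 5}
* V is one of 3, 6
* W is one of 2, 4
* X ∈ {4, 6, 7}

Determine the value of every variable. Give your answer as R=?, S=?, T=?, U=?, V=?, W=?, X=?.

R=7, S=6, T=1, U=5, V=3, W=2, X=4

S's domain is down to {6}, so S = 6. Remove 6 from V, X.
V's domain is down to {3}, so V = 3. Remove 3 from T, U.
U's domain is down to {5}, so U = 5. Strike 5 from T.
T's domain is down to {1}, so T = 1. Eliminate 1 elsewhere: R.
That leaves R = 7. Remove 7 from X.
X must be 4 (only option left). So W can't be 4.
W's domain is down to {2}, so W = 2.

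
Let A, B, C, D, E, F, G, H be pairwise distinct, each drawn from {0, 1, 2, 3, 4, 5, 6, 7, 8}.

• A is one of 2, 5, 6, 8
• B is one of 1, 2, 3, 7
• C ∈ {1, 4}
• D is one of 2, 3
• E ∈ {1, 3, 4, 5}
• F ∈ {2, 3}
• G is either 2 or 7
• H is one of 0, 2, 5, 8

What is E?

5

D and F share exactly the 2 values {2, 3}; by pigeonhole those values go to them, so strike 2, 3 from A, B, E, G, H.
G's domain is down to {7}, so G = 7. Eliminate 7 elsewhere: B.
B must be 1 (only option left). Remove 1 from C, E.
That leaves C = 4. Remove 4 from E.
So E = 5.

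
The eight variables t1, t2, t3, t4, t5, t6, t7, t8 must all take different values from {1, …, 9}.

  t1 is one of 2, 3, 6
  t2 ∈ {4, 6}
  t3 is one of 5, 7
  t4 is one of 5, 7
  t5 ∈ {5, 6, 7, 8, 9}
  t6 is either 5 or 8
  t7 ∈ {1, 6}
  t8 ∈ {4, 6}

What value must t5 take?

t2 and t8 share exactly the 2 values {4, 6}; by pigeonhole those values go to them, so strike 4, 6 from t1, t5, t7.
That leaves t7 = 1.
t3 and t4 between them cover only {5, 7} — a naked pair. Remove those values from t5, t6.
t6 has just one choice, so t6 = 8. Eliminate 8 elsewhere: t5.
So t5 = 9.

9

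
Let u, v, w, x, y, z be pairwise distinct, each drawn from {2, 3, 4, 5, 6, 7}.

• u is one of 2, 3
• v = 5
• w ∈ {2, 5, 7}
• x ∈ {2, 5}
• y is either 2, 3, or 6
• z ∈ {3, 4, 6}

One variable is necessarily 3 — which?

v's domain is down to {5}, so v = 5. Strike 5 from w, x.
x has just one choice, so x = 2. Strike 2 from u, w, y.
So 3 goes to u.

u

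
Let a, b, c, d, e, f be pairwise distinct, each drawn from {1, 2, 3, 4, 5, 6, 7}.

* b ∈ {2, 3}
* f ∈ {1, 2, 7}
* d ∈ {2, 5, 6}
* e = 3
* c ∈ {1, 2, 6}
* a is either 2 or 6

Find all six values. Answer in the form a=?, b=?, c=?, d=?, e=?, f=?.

e's domain is down to {3}, so e = 3. Eliminate 3 elsewhere: b.
That leaves b = 2. So a, c, d, f can't be 2.
a must be 6 (only option left). Strike 6 from c, d.
That leaves c = 1. Remove 1 from f.
d's domain is down to {5}, so d = 5.
f must be 7 (only option left).

a=6, b=2, c=1, d=5, e=3, f=7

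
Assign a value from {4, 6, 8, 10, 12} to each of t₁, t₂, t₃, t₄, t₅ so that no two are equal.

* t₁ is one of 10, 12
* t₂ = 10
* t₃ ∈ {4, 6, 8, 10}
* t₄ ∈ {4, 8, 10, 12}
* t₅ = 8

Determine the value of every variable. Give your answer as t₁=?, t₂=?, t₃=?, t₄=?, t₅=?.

t₂ must be 10 (only option left). Remove 10 from t₁, t₃, t₄.
That leaves t₅ = 8. So t₃, t₄ can't be 8.
t₁ has just one choice, so t₁ = 12. So t₄ can't be 12.
That leaves t₄ = 4. Strike 4 from t₃.
t₃ must be 6 (only option left).

t₁=12, t₂=10, t₃=6, t₄=4, t₅=8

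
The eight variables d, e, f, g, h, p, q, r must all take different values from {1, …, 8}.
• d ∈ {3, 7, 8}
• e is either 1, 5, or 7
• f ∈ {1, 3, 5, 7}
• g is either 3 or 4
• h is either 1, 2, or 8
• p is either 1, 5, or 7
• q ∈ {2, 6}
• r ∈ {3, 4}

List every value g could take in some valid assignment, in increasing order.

The 8 variables draw from only 8 values {1, 2, 3, 4, 5, 6, 7, 8}, so each is used; only q can be 6, hence q = 6.
Among the 7 still-open variables, 2 fits only h (and all 7 values in {1, 2, 3, 4, 5, 7, 8} must be used), so h = 2.
The 6 still-open variables together cover exactly {1, 3, 4, 5, 7, 8} — 6 values for 6 variables — and 8 appears only in d's list, so d = 8.
The 2 variables g and r are confined to {3, 4}, which locks those values in; drop them from f.
No further eliminations apply; g can still be any of 3, 4.

3, 4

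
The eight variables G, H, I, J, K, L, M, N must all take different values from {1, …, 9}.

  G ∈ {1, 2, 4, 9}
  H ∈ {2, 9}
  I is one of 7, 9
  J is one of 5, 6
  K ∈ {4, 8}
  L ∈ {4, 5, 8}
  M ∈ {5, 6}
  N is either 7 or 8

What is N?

The 8 variables together cover exactly {1, 2, 4, 5, 6, 7, 8, 9} — 8 values for 8 variables — and 1 appears only in G's list, so G = 1.
The 7 still-open variables together cover exactly {2, 4, 5, 6, 7, 8, 9} — 7 values for 7 variables — and 2 appears only in H's list, so H = 2.
The 6 still-open variables together cover exactly {4, 5, 6, 7, 8, 9} — 6 values for 6 variables — and 9 appears only in I's list, so I = 9.
The 5 still-open variables draw from only 5 values {4, 5, 6, 7, 8}, so each is used; only N can be 7, hence N = 7.

7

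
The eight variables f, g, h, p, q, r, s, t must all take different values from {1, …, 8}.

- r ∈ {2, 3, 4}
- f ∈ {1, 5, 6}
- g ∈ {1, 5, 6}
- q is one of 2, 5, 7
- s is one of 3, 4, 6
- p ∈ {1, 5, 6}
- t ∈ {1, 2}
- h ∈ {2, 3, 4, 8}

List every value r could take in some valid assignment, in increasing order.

The 8 variables draw from only 8 values {1, 2, 3, 4, 5, 6, 7, 8}, so each is used; only q can be 7, hence q = 7.
The 7 still-open variables together cover exactly {1, 2, 3, 4, 5, 6, 8} — 7 values for 7 variables — and 8 appears only in h's list, so h = 8.
f, g, p share exactly the 3 values {1, 5, 6}; by pigeonhole those values go to them, so strike 1, 5, 6 from s, t.
t has just one choice, so t = 2. Remove 2 from r.
No further eliminations apply; r can still be any of 3, 4.

3, 4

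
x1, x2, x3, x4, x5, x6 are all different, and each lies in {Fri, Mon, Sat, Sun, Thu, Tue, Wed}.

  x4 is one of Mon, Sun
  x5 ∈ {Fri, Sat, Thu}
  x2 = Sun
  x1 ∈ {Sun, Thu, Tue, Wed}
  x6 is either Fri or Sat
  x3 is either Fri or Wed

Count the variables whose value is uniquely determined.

x2 must be Sun (only option left). Remove Sun from x1, x4.
x4's domain is down to {Mon}, so x4 = Mon.
Determined: x2=Sun, x4=Mon. The other variables each still have more than one consistent value. That makes 2.

2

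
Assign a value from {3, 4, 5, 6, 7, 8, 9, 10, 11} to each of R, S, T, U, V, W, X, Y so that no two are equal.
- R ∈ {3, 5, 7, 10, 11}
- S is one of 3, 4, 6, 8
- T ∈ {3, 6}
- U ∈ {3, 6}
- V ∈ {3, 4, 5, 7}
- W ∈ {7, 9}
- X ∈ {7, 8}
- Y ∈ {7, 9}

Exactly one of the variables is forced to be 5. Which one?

T and U between them cover only {3, 6} — a naked pair. Remove those values from R, S, V.
W and Y between them cover only {7, 9} — a naked pair. Remove those values from R, V, X.
X must be 8 (only option left). Eliminate 8 elsewhere: S.
S's domain is down to {4}, so S = 4. Eliminate 4 elsewhere: V.
So 5 goes to V.

V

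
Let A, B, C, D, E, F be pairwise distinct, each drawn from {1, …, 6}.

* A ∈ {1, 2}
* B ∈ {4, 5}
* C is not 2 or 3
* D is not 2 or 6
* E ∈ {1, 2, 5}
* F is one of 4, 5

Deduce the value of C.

The 6 variables draw from only 6 values {1, 2, 3, 4, 5, 6}, so each is used; only D can be 3, hence D = 3.
The 5 still-open variables together cover exactly {1, 2, 4, 5, 6} — 5 values for 5 variables — and 6 appears only in C's list, so C = 6.

6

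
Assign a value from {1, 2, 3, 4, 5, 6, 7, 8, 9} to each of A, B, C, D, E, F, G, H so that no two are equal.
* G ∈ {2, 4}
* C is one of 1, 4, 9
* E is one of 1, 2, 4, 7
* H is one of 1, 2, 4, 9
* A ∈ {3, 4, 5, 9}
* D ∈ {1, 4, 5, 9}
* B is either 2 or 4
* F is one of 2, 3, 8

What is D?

Among the 8 variables, 7 fits only E (and all 8 values in {1, 2, 3, 4, 5, 7, 8, 9} must be used), so E = 7.
The 7 still-open variables together cover exactly {1, 2, 3, 4, 5, 8, 9} — 7 values for 7 variables — and 8 appears only in F's list, so F = 8.
Among the 6 still-open variables, 3 fits only A (and all 6 values in {1, 2, 3, 4, 5, 9} must be used), so A = 3.
The 5 still-open variables together cover exactly {1, 2, 4, 5, 9} — 5 values for 5 variables — and 5 appears only in D's list, so D = 5.

5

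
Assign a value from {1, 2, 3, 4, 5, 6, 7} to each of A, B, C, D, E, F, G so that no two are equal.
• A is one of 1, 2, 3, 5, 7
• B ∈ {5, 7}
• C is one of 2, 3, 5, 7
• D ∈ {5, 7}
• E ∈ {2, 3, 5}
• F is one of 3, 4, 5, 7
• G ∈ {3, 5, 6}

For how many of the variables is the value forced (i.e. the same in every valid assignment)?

The 7 variables together cover exactly {1, 2, 3, 4, 5, 6, 7} — 7 values for 7 variables — and 1 appears only in A's list, so A = 1.
Among the 6 still-open variables, 4 fits only F (and all 6 values in {2, 3, 4, 5, 6, 7} must be used), so F = 4.
The 5 still-open variables draw from only 5 values {2, 3, 5, 6, 7}, so each is used; only G can be 6, hence G = 6.
B and D between them cover only {5, 7} — a naked pair. Remove those values from C, E.
Determined: A=1, F=4, G=6. The other variables each still have more than one consistent value. That makes 3.

3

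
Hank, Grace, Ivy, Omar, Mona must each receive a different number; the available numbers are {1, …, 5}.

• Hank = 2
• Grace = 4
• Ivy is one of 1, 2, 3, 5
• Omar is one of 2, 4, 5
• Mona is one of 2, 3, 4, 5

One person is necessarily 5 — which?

Hank's domain is down to {2}, so Hank = 2. Strike 2 from Ivy, Omar, Mona.
That leaves Grace = 4. So Omar, Mona can't be 4.
So 5 goes to Omar.

Omar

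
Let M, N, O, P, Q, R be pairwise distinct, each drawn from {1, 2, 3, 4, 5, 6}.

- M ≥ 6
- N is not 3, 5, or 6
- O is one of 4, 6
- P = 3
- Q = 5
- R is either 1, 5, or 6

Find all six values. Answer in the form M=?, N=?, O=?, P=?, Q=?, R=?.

M=6, N=2, O=4, P=3, Q=5, R=1

M must be 6 (only option left). So O, R can't be 6.
O's domain is down to {4}, so O = 4. Remove 4 from N.
P must be 3 (only option left).
Q's domain is down to {5}, so Q = 5. So R can't be 5.
R must be 1 (only option left). Eliminate 1 elsewhere: N.
N has just one choice, so N = 2.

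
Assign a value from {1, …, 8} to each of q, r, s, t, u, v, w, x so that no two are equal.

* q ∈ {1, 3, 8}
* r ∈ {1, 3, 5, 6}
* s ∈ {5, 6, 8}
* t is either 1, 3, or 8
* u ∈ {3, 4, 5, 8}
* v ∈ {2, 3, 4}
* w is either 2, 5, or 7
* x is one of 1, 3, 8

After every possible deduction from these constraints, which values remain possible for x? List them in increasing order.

1, 3, 8

The 8 variables together cover exactly {1, 2, 3, 4, 5, 6, 7, 8} — 8 values for 8 variables — and 7 appears only in w's list, so w = 7.
Among the 7 still-open variables, 2 fits only v (and all 7 values in {1, 2, 3, 4, 5, 6, 8} must be used), so v = 2.
The 6 still-open variables together cover exactly {1, 3, 4, 5, 6, 8} — 6 values for 6 variables — and 4 appears only in u's list, so u = 4.
q, t, x between them cover only {1, 3, 8} — a naked triple. Remove those values from r, s.
No further eliminations apply; x can still be any of 1, 3, 8.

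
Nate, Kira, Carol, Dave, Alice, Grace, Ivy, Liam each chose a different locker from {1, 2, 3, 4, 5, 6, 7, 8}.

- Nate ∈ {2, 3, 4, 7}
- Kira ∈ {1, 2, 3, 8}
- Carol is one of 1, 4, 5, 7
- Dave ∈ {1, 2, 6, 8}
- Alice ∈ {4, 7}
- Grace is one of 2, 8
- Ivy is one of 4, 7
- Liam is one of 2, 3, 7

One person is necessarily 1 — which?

The 8 variables draw from only 8 values {1, 2, 3, 4, 5, 6, 7, 8}, so each is used; only Carol can be 5, hence Carol = 5.
The 7 still-open variables draw from only 7 values {1, 2, 3, 4, 6, 7, 8}, so each is used; only Dave can be 6, hence Dave = 6.
Among the 6 still-open variables, 1 fits only Kira (and all 6 values in {1, 2, 3, 4, 7, 8} must be used), so Kira = 1.

Kira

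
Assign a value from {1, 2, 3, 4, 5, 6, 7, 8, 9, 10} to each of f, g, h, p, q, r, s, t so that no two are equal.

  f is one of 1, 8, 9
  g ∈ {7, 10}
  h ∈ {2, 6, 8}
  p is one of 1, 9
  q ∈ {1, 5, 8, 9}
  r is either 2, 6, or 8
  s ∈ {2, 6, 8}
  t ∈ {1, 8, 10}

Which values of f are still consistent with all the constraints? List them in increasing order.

1, 9

Among the 8 variables, 5 fits only q (and all 8 values in {1, 2, 5, 6, 7, 8, 9, 10} must be used), so q = 5.
Among the 7 still-open variables, 7 fits only g (and all 7 values in {1, 2, 6, 7, 8, 9, 10} must be used), so g = 7.
The 6 still-open variables together cover exactly {1, 2, 6, 8, 9, 10} — 6 values for 6 variables — and 10 appears only in t's list, so t = 10.
h, r, s between them cover only {2, 6, 8} — a naked triple. Remove those values from f.
No further eliminations apply; f can still be any of 1, 9.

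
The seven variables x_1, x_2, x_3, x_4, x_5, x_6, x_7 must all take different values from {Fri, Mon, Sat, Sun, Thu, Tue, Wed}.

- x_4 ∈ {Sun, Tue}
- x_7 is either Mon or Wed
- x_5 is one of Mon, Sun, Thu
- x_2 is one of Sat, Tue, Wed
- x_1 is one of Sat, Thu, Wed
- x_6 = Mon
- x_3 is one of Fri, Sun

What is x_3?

x_6 must be Mon (only option left). So x_5, x_7 can't be Mon.
x_7 has just one choice, so x_7 = Wed. Remove Wed from x_1, x_2.
Among the 5 still-open variables, Fri fits only x_3 (and all 5 values in {Fri, Sat, Sun, Thu, Tue} must be used), so x_3 = Fri.

Fri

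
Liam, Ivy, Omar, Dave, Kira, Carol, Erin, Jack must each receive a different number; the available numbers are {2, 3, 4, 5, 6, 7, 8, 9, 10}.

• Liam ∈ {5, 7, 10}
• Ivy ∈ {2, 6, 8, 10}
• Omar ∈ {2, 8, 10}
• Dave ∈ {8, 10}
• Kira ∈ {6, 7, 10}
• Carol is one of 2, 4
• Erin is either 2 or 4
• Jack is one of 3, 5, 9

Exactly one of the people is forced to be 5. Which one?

Liam

The 2 variables Carol and Erin are confined to {2, 4}, which locks those values in; drop them from Ivy, Omar.
Omar and Dave share exactly the 2 values {8, 10}; by pigeonhole those values go to them, so strike 8, 10 from Liam, Ivy, Kira.
Ivy has just one choice, so Ivy = 6. Eliminate 6 elsewhere: Kira.
Kira must be 7 (only option left). So Liam can't be 7.
So 5 goes to Liam.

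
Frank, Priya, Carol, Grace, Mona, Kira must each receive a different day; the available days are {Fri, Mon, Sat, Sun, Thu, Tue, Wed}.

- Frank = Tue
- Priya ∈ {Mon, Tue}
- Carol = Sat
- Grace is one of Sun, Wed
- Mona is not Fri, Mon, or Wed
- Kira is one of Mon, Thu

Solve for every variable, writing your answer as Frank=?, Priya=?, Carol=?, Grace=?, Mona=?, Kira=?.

Frank must be Tue (only option left). Strike Tue from Priya, Mona.
That leaves Priya = Mon. Strike Mon from Kira.
Carol must be Sat (only option left). Eliminate Sat elsewhere: Mona.
That leaves Kira = Thu. Remove Thu from Mona.
Mona has just one choice, so Mona = Sun. Remove Sun from Grace.
That leaves Grace = Wed.

Frank=Tue, Priya=Mon, Carol=Sat, Grace=Wed, Mona=Sun, Kira=Thu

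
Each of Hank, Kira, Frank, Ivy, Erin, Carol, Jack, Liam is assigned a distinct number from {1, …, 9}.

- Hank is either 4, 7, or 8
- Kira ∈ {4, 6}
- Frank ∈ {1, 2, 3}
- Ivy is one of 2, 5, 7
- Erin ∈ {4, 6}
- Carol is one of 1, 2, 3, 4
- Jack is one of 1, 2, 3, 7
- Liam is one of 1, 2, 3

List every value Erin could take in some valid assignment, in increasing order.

4, 6

The 8 variables draw from only 8 values {1, 2, 3, 4, 5, 6, 7, 8}, so each is used; only Ivy can be 5, hence Ivy = 5.
The 7 still-open variables together cover exactly {1, 2, 3, 4, 6, 7, 8} — 7 values for 7 variables — and 8 appears only in Hank's list, so Hank = 8.
Among the 6 still-open variables, 7 fits only Jack (and all 6 values in {1, 2, 3, 4, 6, 7} must be used), so Jack = 7.
The 2 variables Kira and Erin are confined to {4, 6}, which locks those values in; drop them from Carol.
No further eliminations apply; Erin can still be any of 4, 6.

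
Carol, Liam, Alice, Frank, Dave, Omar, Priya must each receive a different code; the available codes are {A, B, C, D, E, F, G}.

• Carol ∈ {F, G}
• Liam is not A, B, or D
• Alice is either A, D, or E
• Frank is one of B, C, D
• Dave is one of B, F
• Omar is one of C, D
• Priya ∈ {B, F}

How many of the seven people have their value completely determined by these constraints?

The 7 variables draw from only 7 values {A, B, C, D, E, F, G}, so each is used; only Alice can be A, hence Alice = A.
The 6 still-open variables draw from only 6 values {B, C, D, E, F, G}, so each is used; only Liam can be E, hence Liam = E.
The 5 still-open variables together cover exactly {B, C, D, F, G} — 5 values for 5 variables — and G appears only in Carol's list, so Carol = G.
Dave and Priya share exactly the 2 values {B, F}; by pigeonhole those values go to them, so strike B, F from Frank.
Determined: Carol=G, Liam=E, Alice=A. The other people each still have more than one consistent value. That makes 3.

3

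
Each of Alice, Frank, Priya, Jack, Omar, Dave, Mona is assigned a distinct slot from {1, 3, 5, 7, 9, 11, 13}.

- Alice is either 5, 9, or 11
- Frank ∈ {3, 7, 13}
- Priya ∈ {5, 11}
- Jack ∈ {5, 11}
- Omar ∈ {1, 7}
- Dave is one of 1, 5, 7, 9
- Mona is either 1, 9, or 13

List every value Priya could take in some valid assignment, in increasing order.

The 7 variables together cover exactly {1, 3, 5, 7, 9, 11, 13} — 7 values for 7 variables — and 3 appears only in Frank's list, so Frank = 3.
Among the 6 still-open variables, 13 fits only Mona (and all 6 values in {1, 5, 7, 9, 11, 13} must be used), so Mona = 13.
Priya and Jack share exactly the 2 values {5, 11}; by pigeonhole those values go to them, so strike 5, 11 from Alice, Dave.
That leaves Alice = 9. Strike 9 from Dave.
No further eliminations apply; Priya can still be any of 5, 11.

5, 11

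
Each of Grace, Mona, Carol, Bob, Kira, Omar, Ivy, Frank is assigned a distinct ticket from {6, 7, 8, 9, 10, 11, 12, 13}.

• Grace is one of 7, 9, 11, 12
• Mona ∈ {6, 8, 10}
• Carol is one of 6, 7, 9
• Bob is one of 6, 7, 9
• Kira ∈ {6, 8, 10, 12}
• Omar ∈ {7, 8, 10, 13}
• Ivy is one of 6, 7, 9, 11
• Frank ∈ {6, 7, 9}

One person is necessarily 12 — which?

Among the 8 variables, 13 fits only Omar (and all 8 values in {6, 7, 8, 9, 10, 11, 12, 13} must be used), so Omar = 13.
Carol, Bob, Frank share exactly the 3 values {6, 7, 9}; by pigeonhole those values go to them, so strike 6, 7, 9 from Grace, Mona, Kira, Ivy.
Ivy has just one choice, so Ivy = 11. Remove 11 from Grace.
So 12 goes to Grace.

Grace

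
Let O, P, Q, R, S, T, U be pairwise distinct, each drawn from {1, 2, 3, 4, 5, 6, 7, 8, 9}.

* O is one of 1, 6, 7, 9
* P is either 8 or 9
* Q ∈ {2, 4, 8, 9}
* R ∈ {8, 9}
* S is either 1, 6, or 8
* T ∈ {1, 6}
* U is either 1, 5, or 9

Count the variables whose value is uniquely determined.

2

The 2 variables P and R are confined to {8, 9}, which locks those values in; drop them from O, Q, S, U.
The 2 variables S and T are confined to {1, 6}, which locks those values in; drop them from O, U.
O has just one choice, so O = 7.
U's domain is down to {5}, so U = 5.
Determined: O=7, U=5. The other variables each still have more than one consistent value. That makes 2.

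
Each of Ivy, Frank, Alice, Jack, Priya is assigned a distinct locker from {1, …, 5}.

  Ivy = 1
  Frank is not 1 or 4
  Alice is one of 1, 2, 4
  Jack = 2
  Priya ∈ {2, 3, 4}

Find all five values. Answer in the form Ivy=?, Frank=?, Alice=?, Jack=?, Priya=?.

Ivy's domain is down to {1}, so Ivy = 1. Eliminate 1 elsewhere: Alice.
Jack has just one choice, so Jack = 2. Remove 2 from Frank, Alice, Priya.
Alice's domain is down to {4}, so Alice = 4. Remove 4 from Priya.
That leaves Priya = 3. Strike 3 from Frank.
Frank's domain is down to {5}, so Frank = 5.

Ivy=1, Frank=5, Alice=4, Jack=2, Priya=3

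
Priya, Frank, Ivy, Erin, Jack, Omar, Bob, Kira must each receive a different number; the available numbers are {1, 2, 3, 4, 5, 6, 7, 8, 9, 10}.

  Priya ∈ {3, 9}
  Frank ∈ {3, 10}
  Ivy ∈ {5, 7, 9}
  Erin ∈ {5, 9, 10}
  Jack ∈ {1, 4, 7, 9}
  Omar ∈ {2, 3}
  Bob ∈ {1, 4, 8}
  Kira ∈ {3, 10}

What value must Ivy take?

7

The 2 variables Frank and Kira are confined to {3, 10}, which locks those values in; drop them from Priya, Erin, Omar.
Priya must be 9 (only option left). So Ivy, Erin, Jack can't be 9.
Erin's domain is down to {5}, so Erin = 5. So Ivy can't be 5.
So Ivy = 7.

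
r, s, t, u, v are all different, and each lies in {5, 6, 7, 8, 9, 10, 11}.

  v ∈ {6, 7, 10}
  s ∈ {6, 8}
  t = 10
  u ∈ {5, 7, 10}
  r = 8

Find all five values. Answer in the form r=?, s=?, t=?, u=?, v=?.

r has just one choice, so r = 8. Strike 8 from s.
s must be 6 (only option left). So v can't be 6.
t must be 10 (only option left). Eliminate 10 elsewhere: u, v.
v must be 7 (only option left). Eliminate 7 elsewhere: u.
That leaves u = 5.

r=8, s=6, t=10, u=5, v=7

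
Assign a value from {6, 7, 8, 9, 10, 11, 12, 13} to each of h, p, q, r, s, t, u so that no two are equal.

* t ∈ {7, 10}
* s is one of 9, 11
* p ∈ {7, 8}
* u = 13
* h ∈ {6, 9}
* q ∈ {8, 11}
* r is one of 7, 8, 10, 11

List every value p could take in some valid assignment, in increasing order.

7, 8

u has just one choice, so u = 13.
The 6 still-open variables together cover exactly {6, 7, 8, 9, 10, 11} — 6 values for 6 variables — and 6 appears only in h's list, so h = 6.
Among the 5 still-open variables, 9 fits only s (and all 5 values in {7, 8, 9, 10, 11} must be used), so s = 9.
No further eliminations apply; p can still be any of 7, 8.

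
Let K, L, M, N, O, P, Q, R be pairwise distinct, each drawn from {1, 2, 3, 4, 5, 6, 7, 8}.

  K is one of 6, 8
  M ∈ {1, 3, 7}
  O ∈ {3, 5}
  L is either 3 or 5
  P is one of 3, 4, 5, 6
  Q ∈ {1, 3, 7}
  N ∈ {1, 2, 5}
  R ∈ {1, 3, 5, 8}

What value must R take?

8

The 8 variables together cover exactly {1, 2, 3, 4, 5, 6, 7, 8} — 8 values for 8 variables — and 2 appears only in N's list, so N = 2.
The 7 still-open variables together cover exactly {1, 3, 4, 5, 6, 7, 8} — 7 values for 7 variables — and 4 appears only in P's list, so P = 4.
Among the 6 still-open variables, 6 fits only K (and all 6 values in {1, 3, 5, 6, 7, 8} must be used), so K = 6.
The 5 still-open variables together cover exactly {1, 3, 5, 7, 8} — 5 values for 5 variables — and 8 appears only in R's list, so R = 8.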